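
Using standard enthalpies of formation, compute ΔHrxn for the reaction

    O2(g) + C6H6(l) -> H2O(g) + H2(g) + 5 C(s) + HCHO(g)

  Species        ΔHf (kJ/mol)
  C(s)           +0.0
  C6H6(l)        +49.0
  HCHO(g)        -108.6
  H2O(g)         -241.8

ΔHrxn = -399.4 kJ/mol

ΔH°rxn = Σ nΔHf°(products) − Σ nΔHf°(reactants).
Products: 1·(-241.8) + 1·(+0.0) + 5·(+0.0) + 1·(-108.6) = -350.4
Reactants: 1·(+0.0) + 1·(+49.0) = +49.0
ΔHrxn = (-350.4) − (+49.0) = -399.4 kJ/mol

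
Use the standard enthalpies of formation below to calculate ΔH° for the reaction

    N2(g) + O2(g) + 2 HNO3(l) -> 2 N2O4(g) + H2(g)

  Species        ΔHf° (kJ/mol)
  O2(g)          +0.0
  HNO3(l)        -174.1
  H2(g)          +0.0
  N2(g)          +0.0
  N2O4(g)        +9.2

Products: 2·(+9.2) + 1·(+0.0) = +18.4
Reactants: 1·(+0.0) + 1·(+0.0) + 2·(-174.1) = -348.2
ΔH° = (+18.4) − (-348.2) = 366.6 kJ/mol

ΔH° = 366.6 kJ/mol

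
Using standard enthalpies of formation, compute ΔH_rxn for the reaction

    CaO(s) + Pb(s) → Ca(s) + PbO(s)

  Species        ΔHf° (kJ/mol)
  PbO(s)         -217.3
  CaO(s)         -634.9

ΔH_rxn = 417.6 kJ/mol

ΔH°rxn = Σ nΔHf°(products) − Σ nΔHf°(reactants).
Products: 1·(+0.0) + 1·(-217.3) = -217.3
Reactants: 1·(-634.9) + 1·(+0.0) = -634.9
ΔH_rxn = (-217.3) − (-634.9) = 417.6 kJ/mol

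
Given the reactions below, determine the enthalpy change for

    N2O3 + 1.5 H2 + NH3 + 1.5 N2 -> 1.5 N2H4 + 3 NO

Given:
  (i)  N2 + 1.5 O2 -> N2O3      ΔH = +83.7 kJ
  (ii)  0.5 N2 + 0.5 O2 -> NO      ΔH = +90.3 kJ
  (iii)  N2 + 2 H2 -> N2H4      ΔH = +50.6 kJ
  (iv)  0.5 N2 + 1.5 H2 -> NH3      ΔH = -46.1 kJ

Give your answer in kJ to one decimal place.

(i) reversed: -83.7 kJ
(ii) × 3: (3)·(+90.3) = +270.9 kJ
(iii) × 3/2: (3/2)·(+50.6) = +75.9 kJ
(iv) reversed: +46.1 kJ
Since enthalpy is a state function, ΔH = (-1)·(+83.7) + (3)·(+90.3) + (3/2)·(+50.6) + (-1)·(-46.1) = 309.2 kJ

ΔH = 309.2 kJ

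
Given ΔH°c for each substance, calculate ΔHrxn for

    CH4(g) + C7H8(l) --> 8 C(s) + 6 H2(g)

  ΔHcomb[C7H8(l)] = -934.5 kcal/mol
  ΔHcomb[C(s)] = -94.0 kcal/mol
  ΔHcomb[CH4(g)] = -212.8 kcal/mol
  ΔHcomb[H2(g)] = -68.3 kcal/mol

With combustion enthalpies, reactants minus products:
= [1·(-212.8) + 1·(-934.5)] − [8·(-94.0) + 6·(-68.3)]
= 14.5 kcal/mol

ΔHrxn = 14.5 kcal/mol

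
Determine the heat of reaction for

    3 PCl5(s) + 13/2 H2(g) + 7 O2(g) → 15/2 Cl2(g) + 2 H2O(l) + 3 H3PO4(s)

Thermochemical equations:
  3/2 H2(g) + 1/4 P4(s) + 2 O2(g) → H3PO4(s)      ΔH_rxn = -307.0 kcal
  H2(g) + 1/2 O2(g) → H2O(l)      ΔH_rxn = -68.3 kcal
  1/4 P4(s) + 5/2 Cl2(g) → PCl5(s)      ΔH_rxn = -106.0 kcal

ΔH_rxn = -739.6 kcal

equation 1 × 3: (3)·(-307.0) = -921.0 kcal
equation 2 × 2: (2)·(-68.3) = -136.6 kcal
equation 3 reversed and × 3: (-3)·(-106.0) = +318.0 kcal
Since enthalpy is a state function, ΔH_rxn = (3)·(-307.0) + (2)·(-68.3) + (-3)·(-106.0) = -739.6 kcal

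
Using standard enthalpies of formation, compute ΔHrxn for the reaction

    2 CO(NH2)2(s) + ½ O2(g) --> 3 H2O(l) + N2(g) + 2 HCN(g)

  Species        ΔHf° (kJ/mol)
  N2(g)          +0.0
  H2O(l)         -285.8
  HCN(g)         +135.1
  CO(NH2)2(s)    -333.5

Products: 3·(-285.8) + 1·(+0.0) + 2·(+135.1) = -587.2
Reactants: 2·(-333.5) + 1/2·(+0.0) = -667.0
ΔHrxn = (-587.2) − (-667.0) = 79.8 kJ/mol

ΔHrxn = 79.8 kJ/mol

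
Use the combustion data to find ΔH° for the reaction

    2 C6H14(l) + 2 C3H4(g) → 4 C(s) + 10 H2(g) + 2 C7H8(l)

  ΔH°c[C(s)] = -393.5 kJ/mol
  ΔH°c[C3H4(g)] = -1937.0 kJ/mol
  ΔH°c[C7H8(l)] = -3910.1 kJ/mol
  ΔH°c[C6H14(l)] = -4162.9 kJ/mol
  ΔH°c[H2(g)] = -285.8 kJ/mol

ΔH° = 52.4 kJ/mol

Using ΔH = Σ nΔHc°(reactants) − Σ nΔHc°(products):
= [2·(-4162.9) + 2·(-1937.0)] − [4·(-393.5) + 10·(-285.8) + 2·(-3910.1)]
= 52.4 kJ/mol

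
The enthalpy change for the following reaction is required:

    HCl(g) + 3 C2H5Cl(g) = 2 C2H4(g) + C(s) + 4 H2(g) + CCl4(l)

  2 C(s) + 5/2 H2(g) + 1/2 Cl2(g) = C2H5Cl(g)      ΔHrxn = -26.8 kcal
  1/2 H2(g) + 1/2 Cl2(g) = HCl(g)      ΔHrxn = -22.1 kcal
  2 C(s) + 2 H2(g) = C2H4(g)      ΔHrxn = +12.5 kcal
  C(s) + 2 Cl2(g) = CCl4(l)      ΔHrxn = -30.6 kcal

equation 1 reversed and × 3: (-3)·(-26.8) = +80.4 kcal
equation 2 reversed: +22.1 kcal
equation 3 × 2: (2)·(+12.5) = +25.0 kcal
equation 4 as written: -30.6 kcal
ΔHrxn = (-3)·(-26.8) + (-1)·(-22.1) + (2)·(+12.5) + (1)·(-30.6) = 96.9 kcal

ΔHrxn = 96.9 kcal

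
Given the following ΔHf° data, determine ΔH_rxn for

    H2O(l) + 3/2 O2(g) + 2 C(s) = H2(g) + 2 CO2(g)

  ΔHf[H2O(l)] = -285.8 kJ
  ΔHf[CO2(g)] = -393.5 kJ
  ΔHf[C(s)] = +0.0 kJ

ΔH_rxn = -501.2 kJ

ΔH°rxn = Σ nΔHf°(products) − Σ nΔHf°(reactants).
Products: 1·(+0.0) + 2·(-393.5) = -787.0
Reactants: 1·(-285.8) + 3/2·(+0.0) + 2·(+0.0) = -285.8
ΔH_rxn = (-787.0) − (-285.8) = -501.2 kJ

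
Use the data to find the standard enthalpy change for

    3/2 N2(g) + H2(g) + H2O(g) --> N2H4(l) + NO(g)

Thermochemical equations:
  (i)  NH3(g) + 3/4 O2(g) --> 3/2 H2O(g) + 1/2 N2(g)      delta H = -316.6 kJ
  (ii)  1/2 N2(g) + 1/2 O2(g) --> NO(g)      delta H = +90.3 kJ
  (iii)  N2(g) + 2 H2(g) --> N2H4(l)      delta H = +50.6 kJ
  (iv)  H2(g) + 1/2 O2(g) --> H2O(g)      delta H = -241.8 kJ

delta H = 382.7 kJ

(i): not needed.
(ii) as written: +90.3 kJ
(iii) as written: +50.6 kJ
(iv) reversed: +241.8 kJ
delta H = (1)·(+90.3) + (1)·(+50.6) + (-1)·(-241.8) = 382.7 kJ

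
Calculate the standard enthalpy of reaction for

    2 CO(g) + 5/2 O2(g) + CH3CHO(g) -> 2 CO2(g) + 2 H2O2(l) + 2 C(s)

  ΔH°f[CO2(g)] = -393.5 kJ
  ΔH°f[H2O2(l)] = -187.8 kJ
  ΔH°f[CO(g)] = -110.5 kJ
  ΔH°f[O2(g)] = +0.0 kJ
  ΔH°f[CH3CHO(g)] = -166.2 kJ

Products: 2·(-393.5) + 2·(-187.8) + 2·(+0.0) = -1162.6
Reactants: 2·(-110.5) + 5/2·(+0.0) + 1·(-166.2) = -387.2
ΔHrxn = (-1162.6) − (-387.2) = -775.4 kJ

ΔHrxn = -775.4 kJ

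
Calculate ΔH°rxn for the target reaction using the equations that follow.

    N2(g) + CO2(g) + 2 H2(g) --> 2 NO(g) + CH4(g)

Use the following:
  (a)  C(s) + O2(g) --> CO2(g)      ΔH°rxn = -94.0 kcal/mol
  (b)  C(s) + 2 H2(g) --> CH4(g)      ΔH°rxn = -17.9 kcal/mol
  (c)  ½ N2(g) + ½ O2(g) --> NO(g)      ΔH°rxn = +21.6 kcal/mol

ΔH°rxn = 119.3 kcal/mol

(a) reversed (CO2(g) must end up as a reactant): +94.0 kcal/mol
(b) as written (CH4(g) already on the product side): -17.9 kcal/mol
(c) × 2 (scale by 2 for the 2 NO(g)): (2)·(+21.6) = +43.2 kcal/mol
By Hess's law, ΔH°rxn = (+94.0) + (-17.9) + (+43.2) = 119.3 kcal/mol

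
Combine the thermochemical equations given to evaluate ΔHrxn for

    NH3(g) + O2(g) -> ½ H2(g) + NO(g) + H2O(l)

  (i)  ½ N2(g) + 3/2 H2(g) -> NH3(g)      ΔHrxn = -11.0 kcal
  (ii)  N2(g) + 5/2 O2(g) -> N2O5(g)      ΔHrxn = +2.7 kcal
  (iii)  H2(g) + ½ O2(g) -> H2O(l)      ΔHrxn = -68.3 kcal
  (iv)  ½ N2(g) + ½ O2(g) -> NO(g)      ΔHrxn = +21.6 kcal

(i) reversed (reverse to put NH3(g) on the reactant side): +11.0 kcal
(ii): not needed (N2O5(g) appears nowhere else).
(iii) as written (H2O(l) already on the product side): -68.3 kcal
(iv) as written (NO(g) already on the product side): +21.6 kcal
Since enthalpy is a state function, ΔHrxn = (+11.0) + (-68.3) + (+21.6) = -35.7 kcal

ΔHrxn = -35.7 kcal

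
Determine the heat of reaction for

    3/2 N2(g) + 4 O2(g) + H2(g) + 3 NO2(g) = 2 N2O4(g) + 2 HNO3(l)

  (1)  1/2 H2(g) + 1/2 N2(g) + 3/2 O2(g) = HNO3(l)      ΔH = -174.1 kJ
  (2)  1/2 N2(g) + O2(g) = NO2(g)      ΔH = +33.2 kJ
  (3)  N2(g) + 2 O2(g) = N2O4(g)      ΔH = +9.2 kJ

(1) × 2: (2)·(-174.1) = -348.2 kJ
(2) reversed and × 3: (-3)·(+33.2) = -99.6 kJ
(3) × 2: (2)·(+9.2) = +18.4 kJ
ΔH = (2)·(-174.1) + (-3)·(+33.2) + (2)·(+9.2) = -429.4 kJ

ΔH = -429.4 kJ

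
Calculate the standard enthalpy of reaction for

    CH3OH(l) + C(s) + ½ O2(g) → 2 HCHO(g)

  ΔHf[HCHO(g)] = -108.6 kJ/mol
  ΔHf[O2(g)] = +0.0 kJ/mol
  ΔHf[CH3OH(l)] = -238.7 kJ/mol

ΔH°rxn = Σ nΔHf°(products) − Σ nΔHf°(reactants).
Products: 2·(-108.6) = -217.2
Reactants: 1·(-238.7) + 1·(+0.0) + 1/2·(+0.0) = -238.7
ΔH_rxn = (-217.2) − (-238.7) = 21.5 kJ/mol

ΔH_rxn = 21.5 kJ/mol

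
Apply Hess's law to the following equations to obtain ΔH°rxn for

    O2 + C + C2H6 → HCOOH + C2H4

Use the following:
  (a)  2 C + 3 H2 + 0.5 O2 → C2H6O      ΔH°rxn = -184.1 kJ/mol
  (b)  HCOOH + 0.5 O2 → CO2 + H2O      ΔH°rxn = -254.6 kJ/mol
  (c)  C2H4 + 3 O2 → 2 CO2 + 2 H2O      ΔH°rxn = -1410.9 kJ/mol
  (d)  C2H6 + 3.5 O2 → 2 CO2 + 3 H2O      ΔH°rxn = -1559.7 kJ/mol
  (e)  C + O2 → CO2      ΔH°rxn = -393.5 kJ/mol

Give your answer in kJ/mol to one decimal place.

(a): not needed (C2H6O appears nowhere else).
(b) reversed (reverse to put HCOOH on the product side): +254.6 kJ/mol
(c) reversed (reverse to put C2H4 on the product side): +1410.9 kJ/mol
(d) as written (C2H6 already on the reactant side): -1559.7 kJ/mol
(e) as written: -393.5 kJ/mol
ΔH°rxn = (-1)·(-254.6) + (-1)·(-1410.9) + (1)·(-1559.7) + (1)·(-393.5) = -287.7 kJ/mol

ΔH°rxn = -287.7 kJ/mol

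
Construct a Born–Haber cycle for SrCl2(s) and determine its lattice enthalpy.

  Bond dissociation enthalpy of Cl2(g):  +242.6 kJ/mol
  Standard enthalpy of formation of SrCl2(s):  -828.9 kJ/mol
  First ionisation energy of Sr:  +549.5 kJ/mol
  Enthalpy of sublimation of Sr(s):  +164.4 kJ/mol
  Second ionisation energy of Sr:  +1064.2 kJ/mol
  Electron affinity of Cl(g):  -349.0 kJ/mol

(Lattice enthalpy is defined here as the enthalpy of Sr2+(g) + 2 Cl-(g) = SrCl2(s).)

U = -2151.6 kJ/mol

ΔHf° = 1·ΔHsub + 1·(ΣIE) + 1·D(Cl2) + 2·EA + U
-828.9 = 1·(+164.4) + 1·(+1613.7) + 1·(+242.6) + 2·(-349.0) + U
U = -828.9 − (+1322.7) = -2151.6 kJ/mol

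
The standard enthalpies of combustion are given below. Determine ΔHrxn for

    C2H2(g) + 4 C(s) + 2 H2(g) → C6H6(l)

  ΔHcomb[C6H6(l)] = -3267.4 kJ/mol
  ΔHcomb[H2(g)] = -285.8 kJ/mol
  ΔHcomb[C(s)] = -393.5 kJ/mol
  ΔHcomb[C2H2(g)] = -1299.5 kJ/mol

ΔHrxn = -177.7 kJ/mol

Using ΔH = Σ nΔHc°(reactants) − Σ nΔHc°(products):
= [1·(-1299.5) + 4·(-393.5) + 2·(-285.8)] − [1·(-3267.4)]
= -177.7 kJ/mol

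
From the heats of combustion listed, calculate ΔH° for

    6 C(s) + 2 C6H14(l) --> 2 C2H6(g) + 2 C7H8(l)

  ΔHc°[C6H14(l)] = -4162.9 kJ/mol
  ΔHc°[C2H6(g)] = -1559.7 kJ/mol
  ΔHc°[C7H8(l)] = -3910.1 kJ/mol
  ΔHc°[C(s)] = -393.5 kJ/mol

Using ΔH = Σ nΔHc°(reactants) − Σ nΔHc°(products):
= [6·(-393.5) + 2·(-4162.9)] − [2·(-1559.7) + 2·(-3910.1)]
= 252.8 kJ/mol

ΔH° = 252.8 kJ/mol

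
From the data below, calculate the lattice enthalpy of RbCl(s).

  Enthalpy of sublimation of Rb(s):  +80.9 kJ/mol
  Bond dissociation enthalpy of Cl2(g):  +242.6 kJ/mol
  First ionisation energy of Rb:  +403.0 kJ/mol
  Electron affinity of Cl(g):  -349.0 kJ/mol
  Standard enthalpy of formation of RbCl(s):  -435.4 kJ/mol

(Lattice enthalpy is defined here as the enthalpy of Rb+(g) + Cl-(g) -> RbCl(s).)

ΔHf° = 1·ΔHsub + 1·(ΣIE) + 1/2·D(Cl2) + 1·EA + U
-435.4 = 1·(+80.9) + 1·(+403.0) + 1/2·(+242.6) + 1·(-349.0) + U
U = -435.4 − (+256.2) = -691.6 kJ/mol

U = -691.6 kJ/mol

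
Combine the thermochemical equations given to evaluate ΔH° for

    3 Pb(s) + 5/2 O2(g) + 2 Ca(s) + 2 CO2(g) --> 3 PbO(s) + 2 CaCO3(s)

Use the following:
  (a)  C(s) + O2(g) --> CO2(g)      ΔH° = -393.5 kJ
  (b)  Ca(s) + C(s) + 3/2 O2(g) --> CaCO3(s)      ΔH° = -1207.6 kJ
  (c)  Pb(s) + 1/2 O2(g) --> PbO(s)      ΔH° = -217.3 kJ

(a) reversed and × 2: (-2)·(-393.5) = +787.0 kJ
(b) × 2: (2)·(-1207.6) = -2415.2 kJ
(c) × 3: (3)·(-217.3) = -651.9 kJ
Since enthalpy is a state function, ΔH° = (-2)·(-393.5) + (2)·(-1207.6) + (3)·(-217.3) = -2280.1 kJ

ΔH° = -2280.1 kJ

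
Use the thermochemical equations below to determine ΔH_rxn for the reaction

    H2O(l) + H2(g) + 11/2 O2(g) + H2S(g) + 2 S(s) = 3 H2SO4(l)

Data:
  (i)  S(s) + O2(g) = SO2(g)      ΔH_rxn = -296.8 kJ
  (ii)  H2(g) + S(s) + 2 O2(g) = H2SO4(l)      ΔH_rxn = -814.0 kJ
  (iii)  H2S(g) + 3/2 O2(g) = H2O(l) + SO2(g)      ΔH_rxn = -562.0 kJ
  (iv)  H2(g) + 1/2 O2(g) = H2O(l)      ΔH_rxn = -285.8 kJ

ΔH_rxn = -2135.6 kJ

(i) reversed: +296.8 kJ
(ii) × 3 (×3 to match 3 H2SO4(l) in the target): (3)·(-814.0) = -2442.0 kJ
(iii) as written (H2S(g) already on the reactant side): -562.0 kJ
(iv) reversed and × 2: (-2)·(-285.8) = +571.6 kJ
Since enthalpy is a state function, ΔH_rxn = (-1)·(-296.8) + (3)·(-814.0) + (1)·(-562.0) + (-2)·(-285.8) = -2135.6 kJ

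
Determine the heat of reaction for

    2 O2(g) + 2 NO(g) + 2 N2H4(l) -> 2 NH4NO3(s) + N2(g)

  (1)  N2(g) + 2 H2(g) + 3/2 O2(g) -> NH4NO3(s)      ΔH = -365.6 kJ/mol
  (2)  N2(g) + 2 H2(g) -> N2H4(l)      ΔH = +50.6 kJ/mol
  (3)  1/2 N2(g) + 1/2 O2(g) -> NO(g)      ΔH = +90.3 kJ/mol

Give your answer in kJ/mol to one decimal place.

(1) × 2 (×2 to match 2 NH4NO3(s) in the target): (2)·(-365.6) = -731.2 kJ/mol
(2) reversed and × 2 (reverse to put N2H4(l) on the reactant side; scale by 2 for the 2 N2H4(l)): (-2)·(+50.6) = -101.2 kJ/mol
(3) reversed and × 2 (NO(g) must end up as a reactant; scale by 2 for the 2 NO(g)): (-2)·(+90.3) = -180.6 kJ/mol
Summing the manipulated equations, ΔH = (2)·(-365.6) + (-2)·(+50.6) + (-2)·(+90.3) = -1013.0 kJ/mol

ΔH = -1013.0 kJ/mol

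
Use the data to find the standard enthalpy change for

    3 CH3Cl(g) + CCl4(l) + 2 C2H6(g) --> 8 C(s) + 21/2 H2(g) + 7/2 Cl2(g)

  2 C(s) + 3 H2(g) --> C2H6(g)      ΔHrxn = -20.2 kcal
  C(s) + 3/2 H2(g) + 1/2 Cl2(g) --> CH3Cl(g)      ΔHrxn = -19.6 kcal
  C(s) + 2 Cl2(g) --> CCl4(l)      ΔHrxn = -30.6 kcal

equation 1 reversed and × 2 (reverse to put C2H6(g) on the reactant side; ×2 to match 2 C2H6(g) in the target): (-2)·(-20.2) = +40.4 kcal
equation 2 reversed and × 3 (CH3Cl(g) must end up as a reactant; ×3 to match 3 CH3Cl(g) in the target): (-3)·(-19.6) = +58.8 kcal
equation 3 reversed (reverse to put CCl4(l) on the reactant side): +30.6 kcal
By Hess's law, ΔHrxn = (-2)·(-20.2) + (-3)·(-19.6) + (-1)·(-30.6) = 129.8 kcal

ΔHrxn = 129.8 kcal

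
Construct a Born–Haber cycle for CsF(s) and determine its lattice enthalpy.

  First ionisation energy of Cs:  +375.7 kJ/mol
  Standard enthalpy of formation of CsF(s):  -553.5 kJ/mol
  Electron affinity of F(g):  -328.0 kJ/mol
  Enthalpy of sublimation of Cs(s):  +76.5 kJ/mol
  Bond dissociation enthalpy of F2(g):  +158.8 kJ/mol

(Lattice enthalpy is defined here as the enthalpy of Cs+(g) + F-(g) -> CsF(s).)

U = -757.1 kJ/mol

ΔHf° = 1·ΔHsub + 1·(ΣIE) + 1/2·D(F2) + 1·EA + U
-553.5 = 1·(+76.5) + 1·(+375.7) + 1/2·(+158.8) + 1·(-328.0) + U
U = -553.5 − (+203.6) = -757.1 kJ/mol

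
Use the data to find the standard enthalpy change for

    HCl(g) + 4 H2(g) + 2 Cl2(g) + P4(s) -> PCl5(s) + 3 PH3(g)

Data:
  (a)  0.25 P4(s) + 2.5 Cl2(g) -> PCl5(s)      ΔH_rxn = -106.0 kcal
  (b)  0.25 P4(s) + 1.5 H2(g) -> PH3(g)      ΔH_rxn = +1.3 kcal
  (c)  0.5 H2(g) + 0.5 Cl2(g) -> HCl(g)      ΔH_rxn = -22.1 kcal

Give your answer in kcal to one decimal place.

ΔH_rxn = -80.0 kcal

(a) as written (PCl5(s) already on the product side): -106.0 kcal
(b) × 3 (scale by 3 for the 3 PH3(g)): (3)·(+1.3) = +3.9 kcal
(c) reversed (reverse to put HCl(g) on the reactant side): +22.1 kcal
Summing the manipulated equations, ΔH_rxn = (1)·(-106.0) + (3)·(+1.3) + (-1)·(-22.1) = -80.0 kcal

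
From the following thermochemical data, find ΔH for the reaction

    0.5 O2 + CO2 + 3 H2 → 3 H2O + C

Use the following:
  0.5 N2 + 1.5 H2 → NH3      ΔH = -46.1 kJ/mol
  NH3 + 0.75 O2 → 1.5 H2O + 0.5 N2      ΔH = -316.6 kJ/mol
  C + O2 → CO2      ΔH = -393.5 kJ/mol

equation 1 × 2: (2)·(-46.1) = -92.2 kJ/mol
equation 2 × 2: (2)·(-316.6) = -633.2 kJ/mol
equation 3 reversed: +393.5 kJ/mol
ΔH = (2)·(-46.1) + (2)·(-316.6) + (-1)·(-393.5) = -331.9 kJ/mol

ΔH = -331.9 kJ/mol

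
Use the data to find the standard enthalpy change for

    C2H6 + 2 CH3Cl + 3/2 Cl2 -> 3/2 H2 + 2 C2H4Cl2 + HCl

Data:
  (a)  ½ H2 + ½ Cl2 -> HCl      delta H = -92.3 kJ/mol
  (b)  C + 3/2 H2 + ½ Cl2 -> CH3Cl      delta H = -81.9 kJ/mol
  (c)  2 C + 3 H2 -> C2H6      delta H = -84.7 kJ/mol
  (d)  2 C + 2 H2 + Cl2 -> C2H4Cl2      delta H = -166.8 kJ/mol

(a) as written: -92.3 kJ/mol
(b) reversed and × 2: (-2)·(-81.9) = +163.8 kJ/mol
(c) reversed: +84.7 kJ/mol
(d) × 2: (2)·(-166.8) = -333.6 kJ/mol
Combining the equations, delta H = (1)·(-92.3) + (-2)·(-81.9) + (-1)·(-84.7) + (2)·(-166.8) = -177.4 kJ/mol

delta H = -177.4 kJ/mol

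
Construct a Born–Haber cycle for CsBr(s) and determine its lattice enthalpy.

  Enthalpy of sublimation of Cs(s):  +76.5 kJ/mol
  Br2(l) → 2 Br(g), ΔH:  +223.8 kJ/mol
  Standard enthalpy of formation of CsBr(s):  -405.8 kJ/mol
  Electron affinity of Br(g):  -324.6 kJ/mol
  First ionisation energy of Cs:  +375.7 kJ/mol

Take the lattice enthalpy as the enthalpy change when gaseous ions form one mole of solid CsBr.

U = -645.3 kJ/mol

ΔHf° = 1·ΔHsub + 1·(ΣIE) + 1/2·D(Br2) + 1·EA + U
-405.8 = 1·(+76.5) + 1·(+375.7) + 1/2·(+223.8) + 1·(-324.6) + U
U = -405.8 − (+239.5) = -645.3 kJ/mol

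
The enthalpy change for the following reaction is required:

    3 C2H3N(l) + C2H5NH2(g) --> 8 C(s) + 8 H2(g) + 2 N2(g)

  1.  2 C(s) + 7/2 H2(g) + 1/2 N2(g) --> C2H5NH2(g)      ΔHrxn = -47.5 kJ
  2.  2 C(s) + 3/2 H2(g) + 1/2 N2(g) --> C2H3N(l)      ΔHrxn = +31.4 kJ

eq. 1 reversed: +47.5 kJ
eq. 2 reversed and × 3: (-3)·(+31.4) = -94.2 kJ
ΔHrxn = (-1)·(-47.5) + (-3)·(+31.4) = -46.7 kJ

ΔHrxn = -46.7 kJ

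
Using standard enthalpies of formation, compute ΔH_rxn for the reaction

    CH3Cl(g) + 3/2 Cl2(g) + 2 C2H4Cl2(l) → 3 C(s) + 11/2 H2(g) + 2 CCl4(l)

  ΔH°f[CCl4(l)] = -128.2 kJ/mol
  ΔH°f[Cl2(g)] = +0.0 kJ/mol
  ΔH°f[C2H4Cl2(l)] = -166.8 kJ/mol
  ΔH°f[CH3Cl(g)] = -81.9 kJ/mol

Products: 3·(+0.0) + 11/2·(+0.0) + 2·(-128.2) = -256.4
Reactants: 1·(-81.9) + 3/2·(+0.0) + 2·(-166.8) = -415.5
ΔH_rxn = (-256.4) − (-415.5) = 159.1 kJ/mol

ΔH_rxn = 159.1 kJ/mol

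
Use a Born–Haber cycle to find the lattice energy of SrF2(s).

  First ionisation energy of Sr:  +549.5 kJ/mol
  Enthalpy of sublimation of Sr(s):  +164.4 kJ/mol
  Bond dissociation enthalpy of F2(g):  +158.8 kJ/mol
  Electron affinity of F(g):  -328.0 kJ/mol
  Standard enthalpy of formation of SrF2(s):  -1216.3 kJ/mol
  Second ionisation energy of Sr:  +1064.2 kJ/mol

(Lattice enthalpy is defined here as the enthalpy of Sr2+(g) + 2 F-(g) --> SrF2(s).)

U = -2497.2 kJ/mol

ΔHf° = 1·ΔHsub + 1·(ΣIE) + 1·D(F2) + 2·EA + U
-1216.3 = 1·(+164.4) + 1·(+1613.7) + 1·(+158.8) + 2·(-328.0) + U
U = -1216.3 − (+1280.9) = -2497.2 kJ/mol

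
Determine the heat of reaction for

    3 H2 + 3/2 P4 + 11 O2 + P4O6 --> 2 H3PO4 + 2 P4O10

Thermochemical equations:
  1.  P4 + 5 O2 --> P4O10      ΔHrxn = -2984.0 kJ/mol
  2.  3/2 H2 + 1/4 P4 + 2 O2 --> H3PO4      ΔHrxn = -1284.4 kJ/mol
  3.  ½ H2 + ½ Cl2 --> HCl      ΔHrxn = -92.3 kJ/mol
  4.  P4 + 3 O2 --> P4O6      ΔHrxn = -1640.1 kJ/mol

eq. 1 × 2 (×2 to match 2 P4O10 in the target): (2)·(-2984.0) = -5968.0 kJ/mol
eq. 2 × 2 (scale by 2 for the 2 H3PO4): (2)·(-1284.4) = -2568.8 kJ/mol
eq. 3: not needed (HCl appears nowhere else).
eq. 4 reversed (P4O6 must end up as a reactant): +1640.1 kJ/mol
Summing the manipulated equations, ΔHrxn = (2)·(-2984.0) + (2)·(-1284.4) + (-1)·(-1640.1) = -6896.7 kJ/mol

ΔHrxn = -6896.7 kJ/mol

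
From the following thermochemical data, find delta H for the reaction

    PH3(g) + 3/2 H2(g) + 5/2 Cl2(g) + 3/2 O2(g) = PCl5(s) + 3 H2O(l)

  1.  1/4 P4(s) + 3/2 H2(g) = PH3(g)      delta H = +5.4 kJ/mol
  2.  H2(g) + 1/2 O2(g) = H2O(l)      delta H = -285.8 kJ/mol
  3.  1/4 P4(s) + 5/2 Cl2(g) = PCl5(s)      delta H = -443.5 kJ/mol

delta H = -1306.3 kJ/mol

eq. 1 reversed (reverse to put PH3(g) on the reactant side): -5.4 kJ/mol
eq. 2 × 3 (scale by 3 for the 3 H2O(l)): (3)·(-285.8) = -857.4 kJ/mol
eq. 3 as written (PCl5(s) already on the product side): -443.5 kJ/mol
Combining the equations, delta H = (-5.4) + (-857.4) + (-443.5) = -1306.3 kJ/mol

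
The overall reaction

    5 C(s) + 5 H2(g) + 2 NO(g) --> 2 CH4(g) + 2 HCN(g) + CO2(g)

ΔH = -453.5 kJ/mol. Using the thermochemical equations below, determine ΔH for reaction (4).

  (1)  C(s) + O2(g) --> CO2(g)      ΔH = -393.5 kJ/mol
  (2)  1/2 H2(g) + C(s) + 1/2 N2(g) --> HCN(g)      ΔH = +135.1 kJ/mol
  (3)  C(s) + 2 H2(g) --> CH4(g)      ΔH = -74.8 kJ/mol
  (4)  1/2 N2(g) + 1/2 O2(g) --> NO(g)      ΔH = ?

ΔH = 90.3 kJ/mol

(1) as written: -393.5 kJ/mol
(2) × 2: (2)·(+135.1) = +270.2 kJ/mol
(3) × 2: (2)·(-74.8) = -149.6 kJ/mol
(4) reversed and × 2: contributes −2·x
-453.5 = (-393.5) + (+270.2) + (-149.6) − 2·x
x = (-453.5 − (-272.9)) / (-2) = 90.3 kJ/mol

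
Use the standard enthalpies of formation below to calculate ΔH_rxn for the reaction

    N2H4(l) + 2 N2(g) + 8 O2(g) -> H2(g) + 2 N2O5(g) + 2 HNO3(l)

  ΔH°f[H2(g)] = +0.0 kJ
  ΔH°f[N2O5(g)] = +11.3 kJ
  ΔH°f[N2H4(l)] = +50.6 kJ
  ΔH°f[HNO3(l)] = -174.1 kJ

ΔH_rxn = -376.2 kJ

Products: 1·(+0.0) + 2·(+11.3) + 2·(-174.1) = -325.6
Reactants: 1·(+50.6) + 2·(+0.0) + 8·(+0.0) = +50.6
ΔH_rxn = (-325.6) − (+50.6) = -376.2 kJ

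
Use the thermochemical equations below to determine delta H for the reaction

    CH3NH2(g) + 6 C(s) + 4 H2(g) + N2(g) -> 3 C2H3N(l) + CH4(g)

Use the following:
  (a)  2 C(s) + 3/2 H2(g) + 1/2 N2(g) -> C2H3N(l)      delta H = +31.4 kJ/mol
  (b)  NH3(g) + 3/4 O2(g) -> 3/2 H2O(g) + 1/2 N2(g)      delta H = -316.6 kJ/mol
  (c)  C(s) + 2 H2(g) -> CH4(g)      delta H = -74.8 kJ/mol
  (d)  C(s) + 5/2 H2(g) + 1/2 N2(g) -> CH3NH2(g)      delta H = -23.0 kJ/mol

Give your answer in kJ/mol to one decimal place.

delta H = 42.4 kJ/mol

(a) × 3: (3)·(+31.4) = +94.2 kJ/mol
(b): not needed.
(c) as written: -74.8 kJ/mol
(d) reversed: +23.0 kJ/mol
Combining the equations, delta H = (+94.2) + (-74.8) + (+23.0) = 42.4 kJ/mol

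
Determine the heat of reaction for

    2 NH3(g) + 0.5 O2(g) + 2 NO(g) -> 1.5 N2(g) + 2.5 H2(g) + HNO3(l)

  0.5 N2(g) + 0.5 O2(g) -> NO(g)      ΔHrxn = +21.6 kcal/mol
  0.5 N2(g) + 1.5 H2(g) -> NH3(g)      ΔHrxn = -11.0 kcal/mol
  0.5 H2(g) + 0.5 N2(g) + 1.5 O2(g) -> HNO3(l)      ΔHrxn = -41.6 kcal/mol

equation 1 reversed and × 2: (-2)·(+21.6) = -43.2 kcal/mol
equation 2 reversed and × 2: (-2)·(-11.0) = +22.0 kcal/mol
equation 3 as written: -41.6 kcal/mol
ΔHrxn = (-2)·(+21.6) + (-2)·(-11.0) + (1)·(-41.6) = -62.8 kcal/mol

ΔHrxn = -62.8 kcal/mol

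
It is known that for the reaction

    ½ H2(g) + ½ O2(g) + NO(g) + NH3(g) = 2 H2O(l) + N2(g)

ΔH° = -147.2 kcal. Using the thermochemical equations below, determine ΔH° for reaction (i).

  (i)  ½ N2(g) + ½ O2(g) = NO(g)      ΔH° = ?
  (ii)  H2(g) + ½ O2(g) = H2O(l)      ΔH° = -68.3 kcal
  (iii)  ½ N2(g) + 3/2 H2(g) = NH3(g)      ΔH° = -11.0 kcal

ΔH° = 21.6 kcal

(i) reversed: contributes −x
(ii) × 2: (2)·(-68.3) = -136.6 kcal
(iii) reversed: +11.0 kcal
-147.2 = (-136.6) + (+11.0) − x
x = (-147.2 − (-125.6)) / (-1) = 21.6 kcal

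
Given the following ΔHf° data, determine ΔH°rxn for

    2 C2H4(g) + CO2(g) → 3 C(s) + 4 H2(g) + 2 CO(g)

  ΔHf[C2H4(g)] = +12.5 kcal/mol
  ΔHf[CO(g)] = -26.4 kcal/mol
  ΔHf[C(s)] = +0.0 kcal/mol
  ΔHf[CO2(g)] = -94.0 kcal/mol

Products: 3·(+0.0) + 4·(+0.0) + 2·(-26.4) = -52.8
Reactants: 2·(+12.5) + 1·(-94.0) = -69.0
ΔH°rxn = (-52.8) − (-69.0) = 16.2 kcal/mol

ΔH°rxn = 16.2 kcal/mol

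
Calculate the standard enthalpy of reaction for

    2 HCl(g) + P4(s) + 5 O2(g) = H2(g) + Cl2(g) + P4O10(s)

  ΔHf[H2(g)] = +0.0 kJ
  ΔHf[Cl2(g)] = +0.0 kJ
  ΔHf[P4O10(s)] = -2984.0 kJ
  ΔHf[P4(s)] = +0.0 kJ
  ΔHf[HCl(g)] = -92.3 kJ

ΔHrxn = -2799.4 kJ

Products: 1·(+0.0) + 1·(+0.0) + 1·(-2984.0) = -2984.0
Reactants: 2·(-92.3) + 1·(+0.0) + 5·(+0.0) = -184.6
ΔHrxn = (-2984.0) − (-184.6) = -2799.4 kJ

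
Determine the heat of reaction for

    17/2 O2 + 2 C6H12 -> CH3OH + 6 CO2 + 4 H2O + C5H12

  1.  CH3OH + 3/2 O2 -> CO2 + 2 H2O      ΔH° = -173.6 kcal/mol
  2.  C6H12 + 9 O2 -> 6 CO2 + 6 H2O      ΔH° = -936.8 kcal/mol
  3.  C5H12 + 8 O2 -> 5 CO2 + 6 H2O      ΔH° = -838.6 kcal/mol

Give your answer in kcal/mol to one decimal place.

eq. 1 reversed: +173.6 kcal/mol
eq. 2 × 2: (2)·(-936.8) = -1873.6 kcal/mol
eq. 3 reversed: +838.6 kcal/mol
Combining the equations, ΔH° = (-1)·(-173.6) + (2)·(-936.8) + (-1)·(-838.6) = -861.4 kcal/mol

ΔH° = -861.4 kcal/mol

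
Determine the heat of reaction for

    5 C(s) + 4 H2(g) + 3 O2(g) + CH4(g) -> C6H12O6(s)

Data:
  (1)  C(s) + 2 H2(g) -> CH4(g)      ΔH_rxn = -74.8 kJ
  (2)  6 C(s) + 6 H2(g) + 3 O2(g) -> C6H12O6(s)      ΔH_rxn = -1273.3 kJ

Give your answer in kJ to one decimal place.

(1) reversed: +74.8 kJ
(2) as written: -1273.3 kJ
Combining the equations, ΔH_rxn = (+74.8) + (-1273.3) = -1198.5 kJ

ΔH_rxn = -1198.5 kJ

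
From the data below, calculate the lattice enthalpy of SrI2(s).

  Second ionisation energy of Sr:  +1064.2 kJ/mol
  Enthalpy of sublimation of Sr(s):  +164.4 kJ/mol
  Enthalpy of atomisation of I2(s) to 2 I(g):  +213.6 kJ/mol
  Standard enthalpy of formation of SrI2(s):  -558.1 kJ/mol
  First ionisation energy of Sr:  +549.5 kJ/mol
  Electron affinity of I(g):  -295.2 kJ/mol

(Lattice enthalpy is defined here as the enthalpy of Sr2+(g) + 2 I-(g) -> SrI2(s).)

U = -1959.4 kJ/mol

ΔHf° = 1·ΔHsub + 1·(ΣIE) + 1·D(I2) + 2·EA + U
-558.1 = 1·(+164.4) + 1·(+1613.7) + 1·(+213.6) + 2·(-295.2) + U
U = -558.1 − (+1401.3) = -1959.4 kJ/mol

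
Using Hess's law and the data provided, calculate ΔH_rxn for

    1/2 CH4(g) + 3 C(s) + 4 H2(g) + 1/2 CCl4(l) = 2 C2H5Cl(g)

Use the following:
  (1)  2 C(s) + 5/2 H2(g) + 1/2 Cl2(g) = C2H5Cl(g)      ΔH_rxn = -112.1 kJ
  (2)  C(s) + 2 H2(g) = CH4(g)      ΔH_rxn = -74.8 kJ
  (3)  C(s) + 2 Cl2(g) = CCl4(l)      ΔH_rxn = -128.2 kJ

ΔH_rxn = -122.7 kJ

(1) × 2 (×2 to match 2 C2H5Cl(g) in the target): (2)·(-112.1) = -224.2 kJ
(2) reversed and × 1/2 (reverse to put CH4(g) on the reactant side; scale by 1/2 for the 1/2 CH4(g)): (-1/2)·(-74.8) = +37.4 kJ
(3) reversed and × 1/2 (reverse to put CCl4(l) on the reactant side; scale by 1/2 for the 1/2 CCl4(l)): (-1/2)·(-128.2) = +64.1 kJ
Since enthalpy is a state function, ΔH_rxn = (2)·(-112.1) + (-1/2)·(-74.8) + (-1/2)·(-128.2) = -122.7 kJ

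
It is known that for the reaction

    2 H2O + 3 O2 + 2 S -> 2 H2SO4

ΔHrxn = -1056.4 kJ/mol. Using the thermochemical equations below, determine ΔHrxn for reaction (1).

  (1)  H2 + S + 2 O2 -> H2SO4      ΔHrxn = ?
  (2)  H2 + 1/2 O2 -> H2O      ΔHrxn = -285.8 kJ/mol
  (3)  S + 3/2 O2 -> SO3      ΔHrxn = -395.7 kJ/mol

ΔHrxn = -814.0 kJ/mol

(1) × 2 (×2 to match 2 H2SO4 in the target): contributes 2·x
(2) reversed and × 2 (H2O must end up as a reactant; ×2 to match 2 H2O in the target): (-2)·(-285.8) = +571.6 kJ/mol
(3): not needed (SO3 appears nowhere else).
-1056.4 = (+571.6) + 2·x
x = (-1056.4 − (+571.6)) / (2) = -814.0 kJ/mol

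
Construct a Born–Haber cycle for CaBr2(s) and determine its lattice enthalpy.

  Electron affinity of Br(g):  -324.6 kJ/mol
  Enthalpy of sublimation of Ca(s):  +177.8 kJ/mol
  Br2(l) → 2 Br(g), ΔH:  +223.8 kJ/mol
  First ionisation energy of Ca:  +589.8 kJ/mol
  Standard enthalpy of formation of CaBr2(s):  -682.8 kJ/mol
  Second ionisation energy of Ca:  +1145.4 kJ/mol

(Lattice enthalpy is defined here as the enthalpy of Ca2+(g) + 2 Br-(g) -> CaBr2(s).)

ΔHf° = 1·ΔHsub + 1·(ΣIE) + 1·D(Br2) + 2·EA + U
-682.8 = 1·(+177.8) + 1·(+1735.2) + 1·(+223.8) + 2·(-324.6) + U
U = -682.8 − (+1487.6) = -2170.4 kJ/mol

U = -2170.4 kJ/mol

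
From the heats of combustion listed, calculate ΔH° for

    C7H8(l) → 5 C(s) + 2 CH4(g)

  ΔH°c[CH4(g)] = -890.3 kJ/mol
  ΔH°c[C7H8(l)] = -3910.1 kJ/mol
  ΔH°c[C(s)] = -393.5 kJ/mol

ΔH° = -162.0 kJ/mol

Using ΔH = Σ nΔHc°(reactants) − Σ nΔHc°(products):
= [1·(-3910.1)] − [5·(-393.5) + 2·(-890.3)]
= -162.0 kJ/mol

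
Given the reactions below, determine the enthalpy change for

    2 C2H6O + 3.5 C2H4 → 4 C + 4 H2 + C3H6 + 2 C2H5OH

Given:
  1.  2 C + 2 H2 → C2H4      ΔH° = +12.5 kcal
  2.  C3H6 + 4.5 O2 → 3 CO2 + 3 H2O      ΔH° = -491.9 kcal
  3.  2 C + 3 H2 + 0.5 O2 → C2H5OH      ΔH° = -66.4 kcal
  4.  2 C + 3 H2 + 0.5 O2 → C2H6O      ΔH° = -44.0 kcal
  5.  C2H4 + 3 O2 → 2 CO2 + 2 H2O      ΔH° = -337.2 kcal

eq. 1 reversed and × 2: (-2)·(+12.5) = -25.0 kcal
eq. 2 reversed: +491.9 kcal
eq. 3 × 2: (2)·(-66.4) = -132.8 kcal
eq. 4 reversed and × 2: (-2)·(-44.0) = +88.0 kcal
eq. 5 × 3/2: (3/2)·(-337.2) = -505.8 kcal
ΔH° = (-2)·(+12.5) + (-1)·(-491.9) + (2)·(-66.4) + (-2)·(-44.0) + (3/2)·(-337.2) = -83.7 kcal

ΔH° = -83.7 kcal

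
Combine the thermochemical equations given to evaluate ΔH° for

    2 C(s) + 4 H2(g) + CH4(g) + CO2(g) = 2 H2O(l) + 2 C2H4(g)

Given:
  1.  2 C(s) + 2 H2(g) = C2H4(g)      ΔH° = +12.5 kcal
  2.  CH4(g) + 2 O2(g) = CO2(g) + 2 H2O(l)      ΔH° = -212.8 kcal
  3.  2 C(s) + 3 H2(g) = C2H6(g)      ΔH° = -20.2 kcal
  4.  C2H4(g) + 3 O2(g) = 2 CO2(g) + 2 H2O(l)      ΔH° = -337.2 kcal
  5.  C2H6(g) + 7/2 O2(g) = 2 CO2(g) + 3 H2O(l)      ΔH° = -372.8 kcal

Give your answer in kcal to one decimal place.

eq. 1 reversed: -12.5 kcal
eq. 2 as written (CH4(g) already on the reactant side): -212.8 kcal
eq. 3 × 2: (2)·(-20.2) = -40.4 kcal
eq. 4 reversed and × 3: (-3)·(-337.2) = +1011.6 kcal
eq. 5 × 2: (2)·(-372.8) = -745.6 kcal
By Hess's law, ΔH° = (-12.5) + (-212.8) + (-40.4) + (+1011.6) + (-745.6) = 0.3 kcal

ΔH° = 0.3 kcal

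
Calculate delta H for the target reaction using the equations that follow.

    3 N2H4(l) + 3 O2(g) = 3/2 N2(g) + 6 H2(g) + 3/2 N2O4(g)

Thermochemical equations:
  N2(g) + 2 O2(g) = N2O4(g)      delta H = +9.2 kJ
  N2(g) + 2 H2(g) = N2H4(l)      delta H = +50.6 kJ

delta H = -138.0 kJ

equation 1 × 3/2: (3/2)·(+9.2) = +13.8 kJ
equation 2 reversed and × 3: (-3)·(+50.6) = -151.8 kJ
Summing the manipulated equations, delta H = (+13.8) + (-151.8) = -138.0 kJ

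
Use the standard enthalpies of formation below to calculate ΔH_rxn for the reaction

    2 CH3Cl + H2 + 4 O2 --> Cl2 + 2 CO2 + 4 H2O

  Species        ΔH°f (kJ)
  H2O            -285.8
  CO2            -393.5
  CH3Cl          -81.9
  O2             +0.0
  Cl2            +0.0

ΔH°rxn = Σ nΔHf°(products) − Σ nΔHf°(reactants).
Products: 1·(+0.0) + 2·(-393.5) + 4·(-285.8) = -1930.2
Reactants: 2·(-81.9) + 1·(+0.0) + 4·(+0.0) = -163.8
ΔH_rxn = (-1930.2) − (-163.8) = -1766.4 kJ

ΔH_rxn = -1766.4 kJ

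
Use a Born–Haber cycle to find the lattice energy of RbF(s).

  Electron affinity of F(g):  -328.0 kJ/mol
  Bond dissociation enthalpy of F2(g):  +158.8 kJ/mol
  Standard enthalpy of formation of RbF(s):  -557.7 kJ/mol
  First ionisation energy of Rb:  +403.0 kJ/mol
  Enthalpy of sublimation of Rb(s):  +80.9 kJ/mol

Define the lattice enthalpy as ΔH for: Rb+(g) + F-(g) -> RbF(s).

U = -793.0 kJ/mol

ΔHf° = 1·ΔHsub + 1·(ΣIE) + 1/2·D(F2) + 1·EA + U
-557.7 = 1·(+80.9) + 1·(+403.0) + 1/2·(+158.8) + 1·(-328.0) + U
U = -557.7 − (+235.3) = -793.0 kJ/mol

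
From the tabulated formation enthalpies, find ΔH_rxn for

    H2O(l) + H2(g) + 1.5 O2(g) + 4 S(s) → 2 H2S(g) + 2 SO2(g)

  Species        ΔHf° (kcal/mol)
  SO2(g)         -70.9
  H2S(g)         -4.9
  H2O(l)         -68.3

ΔH_rxn = -83.3 kcal/mol

Products: 2·(-4.9) + 2·(-70.9) = -151.6
Reactants: 1·(-68.3) + 1·(+0.0) + 3/2·(+0.0) + 4·(+0.0) = -68.3
ΔH_rxn = (-151.6) − (-68.3) = -83.3 kcal/mol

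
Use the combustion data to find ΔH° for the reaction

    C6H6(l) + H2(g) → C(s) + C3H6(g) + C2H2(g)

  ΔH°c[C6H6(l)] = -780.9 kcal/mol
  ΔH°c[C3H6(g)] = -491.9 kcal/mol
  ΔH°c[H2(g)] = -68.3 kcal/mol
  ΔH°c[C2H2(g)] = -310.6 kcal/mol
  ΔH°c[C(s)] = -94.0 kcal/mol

With combustion enthalpies, reactants minus products:
= [1·(-780.9) + 1·(-68.3)] − [1·(-94.0) + 1·(-491.9) + 1·(-310.6)]
= 47.3 kcal/mol

ΔH° = 47.3 kcal/mol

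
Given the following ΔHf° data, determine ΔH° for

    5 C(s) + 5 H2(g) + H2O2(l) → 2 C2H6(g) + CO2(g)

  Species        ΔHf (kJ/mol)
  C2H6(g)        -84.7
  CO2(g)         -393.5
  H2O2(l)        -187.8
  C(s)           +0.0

ΔH°rxn = Σ nΔHf°(products) − Σ nΔHf°(reactants).
Products: 2·(-84.7) + 1·(-393.5) = -562.9
Reactants: 5·(+0.0) + 5·(+0.0) + 1·(-187.8) = -187.8
ΔH° = (-562.9) − (-187.8) = -375.1 kJ/mol

ΔH° = -375.1 kJ/mol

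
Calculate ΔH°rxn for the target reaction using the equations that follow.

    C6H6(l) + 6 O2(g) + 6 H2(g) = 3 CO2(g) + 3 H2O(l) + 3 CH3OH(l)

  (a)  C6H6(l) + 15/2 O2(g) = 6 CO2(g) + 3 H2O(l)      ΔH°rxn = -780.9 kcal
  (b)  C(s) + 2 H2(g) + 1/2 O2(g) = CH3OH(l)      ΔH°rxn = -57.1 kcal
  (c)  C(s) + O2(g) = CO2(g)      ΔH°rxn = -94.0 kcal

ΔH°rxn = -670.2 kcal

(a) as written: -780.9 kcal
(b) × 3: (3)·(-57.1) = -171.3 kcal
(c) reversed and × 3: (-3)·(-94.0) = +282.0 kcal
ΔH°rxn = (1)·(-780.9) + (3)·(-57.1) + (-3)·(-94.0) = -670.2 kcal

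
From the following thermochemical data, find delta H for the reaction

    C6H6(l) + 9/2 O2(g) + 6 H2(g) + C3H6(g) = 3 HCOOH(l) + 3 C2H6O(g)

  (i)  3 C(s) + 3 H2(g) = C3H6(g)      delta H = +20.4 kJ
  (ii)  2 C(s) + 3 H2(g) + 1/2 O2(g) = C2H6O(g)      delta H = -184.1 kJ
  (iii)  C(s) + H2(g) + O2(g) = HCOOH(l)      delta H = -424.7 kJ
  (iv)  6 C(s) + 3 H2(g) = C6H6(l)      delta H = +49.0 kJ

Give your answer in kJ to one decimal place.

delta H = -1895.8 kJ

(i) reversed: -20.4 kJ
(ii) × 3: (3)·(-184.1) = -552.3 kJ
(iii) × 3: (3)·(-424.7) = -1274.1 kJ
(iv) reversed: -49.0 kJ
By Hess's law, delta H = (-1)·(+20.4) + (3)·(-184.1) + (3)·(-424.7) + (-1)·(+49.0) = -1895.8 kJ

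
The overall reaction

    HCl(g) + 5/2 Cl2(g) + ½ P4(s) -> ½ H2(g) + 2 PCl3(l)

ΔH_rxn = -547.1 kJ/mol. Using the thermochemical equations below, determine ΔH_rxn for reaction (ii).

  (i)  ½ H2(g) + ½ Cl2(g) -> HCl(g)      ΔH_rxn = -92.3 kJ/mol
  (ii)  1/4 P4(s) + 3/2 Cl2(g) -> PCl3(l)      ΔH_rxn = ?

(i) reversed: +92.3 kJ/mol
(ii) × 2: contributes 2·x
-547.1 = (+92.3) + 2·x
x = (-547.1 − (+92.3)) / (2) = -319.7 kJ/mol

ΔH_rxn = -319.7 kJ/mol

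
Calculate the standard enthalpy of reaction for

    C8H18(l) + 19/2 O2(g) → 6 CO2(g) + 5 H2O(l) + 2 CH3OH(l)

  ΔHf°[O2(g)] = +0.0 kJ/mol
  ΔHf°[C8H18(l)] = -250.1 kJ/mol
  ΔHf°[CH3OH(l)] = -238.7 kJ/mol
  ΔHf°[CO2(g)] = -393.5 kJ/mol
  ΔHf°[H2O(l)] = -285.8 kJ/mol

ΔH_rxn = -4017.3 kJ/mol

Products: 6·(-393.5) + 5·(-285.8) + 2·(-238.7) = -4267.4
Reactants: 1·(-250.1) + 19/2·(+0.0) = -250.1
ΔH_rxn = (-4267.4) − (-250.1) = -4017.3 kJ/mol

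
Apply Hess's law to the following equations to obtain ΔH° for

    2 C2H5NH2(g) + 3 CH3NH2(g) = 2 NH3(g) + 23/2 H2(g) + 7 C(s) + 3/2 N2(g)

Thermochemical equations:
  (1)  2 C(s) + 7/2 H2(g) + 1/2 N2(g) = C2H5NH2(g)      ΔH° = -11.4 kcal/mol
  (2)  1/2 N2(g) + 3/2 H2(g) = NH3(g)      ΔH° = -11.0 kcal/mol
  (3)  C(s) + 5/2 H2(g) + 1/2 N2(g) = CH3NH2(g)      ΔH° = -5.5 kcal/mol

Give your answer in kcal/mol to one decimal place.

ΔH° = 17.3 kcal/mol

(1) reversed and × 2 (C2H5NH2(g) must end up as a reactant; ×2 to match 2 C2H5NH2(g) in the target): (-2)·(-11.4) = +22.8 kcal/mol
(2) × 2 (×2 to match 2 NH3(g) in the target): (2)·(-11.0) = -22.0 kcal/mol
(3) reversed and × 3 (CH3NH2(g) must end up as a reactant; ×3 to match 3 CH3NH2(g) in the target): (-3)·(-5.5) = +16.5 kcal/mol
ΔH° = (+22.8) + (-22.0) + (+16.5) = 17.3 kcal/mol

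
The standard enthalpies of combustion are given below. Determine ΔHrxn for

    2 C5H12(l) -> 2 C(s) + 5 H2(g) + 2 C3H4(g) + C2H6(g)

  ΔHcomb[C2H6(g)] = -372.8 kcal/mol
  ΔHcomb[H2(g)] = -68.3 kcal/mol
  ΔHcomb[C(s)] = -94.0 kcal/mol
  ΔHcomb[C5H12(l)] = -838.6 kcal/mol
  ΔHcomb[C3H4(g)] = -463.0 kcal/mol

ΔHrxn = 151.1 kcal/mol

With combustion enthalpies, reactants minus products:
= [2·(-838.6)] − [2·(-94.0) + 5·(-68.3) + 2·(-463.0) + 1·(-372.8)]
= 151.1 kcal/mol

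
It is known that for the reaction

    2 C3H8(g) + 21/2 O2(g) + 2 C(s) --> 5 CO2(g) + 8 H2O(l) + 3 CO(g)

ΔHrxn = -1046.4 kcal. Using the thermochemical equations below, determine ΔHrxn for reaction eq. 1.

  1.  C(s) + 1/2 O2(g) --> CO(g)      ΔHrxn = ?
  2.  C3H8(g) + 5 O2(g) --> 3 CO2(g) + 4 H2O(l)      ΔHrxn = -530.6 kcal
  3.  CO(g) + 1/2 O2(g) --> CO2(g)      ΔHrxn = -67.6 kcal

ΔHrxn = -26.4 kcal

eq. 1 × 2: contributes 2·x
eq. 2 × 2: (2)·(-530.6) = -1061.2 kcal
eq. 3 reversed: +67.6 kcal
-1046.4 = (-1061.2) + (+67.6) + 2·x
x = (-1046.4 − (-993.6)) / (2) = -26.4 kcal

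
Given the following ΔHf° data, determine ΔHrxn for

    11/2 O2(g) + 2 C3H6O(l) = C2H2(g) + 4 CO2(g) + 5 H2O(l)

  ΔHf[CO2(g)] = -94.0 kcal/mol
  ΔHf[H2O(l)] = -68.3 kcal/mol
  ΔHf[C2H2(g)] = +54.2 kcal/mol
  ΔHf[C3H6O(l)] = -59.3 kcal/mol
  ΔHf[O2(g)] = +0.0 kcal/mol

Products: 1·(+54.2) + 4·(-94.0) + 5·(-68.3) = -663.3
Reactants: 11/2·(+0.0) + 2·(-59.3) = -118.6
ΔHrxn = (-663.3) − (-118.6) = -544.7 kcal/mol

ΔHrxn = -544.7 kcal/mol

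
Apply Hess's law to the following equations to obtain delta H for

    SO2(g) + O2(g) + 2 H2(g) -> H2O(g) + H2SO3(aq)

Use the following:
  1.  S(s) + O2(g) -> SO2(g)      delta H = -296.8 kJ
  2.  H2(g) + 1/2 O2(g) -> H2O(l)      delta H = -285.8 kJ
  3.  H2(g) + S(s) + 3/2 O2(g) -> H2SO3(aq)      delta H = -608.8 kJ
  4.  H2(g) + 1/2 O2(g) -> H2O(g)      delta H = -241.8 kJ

delta H = -553.8 kJ

eq. 1 reversed: +296.8 kJ
eq. 2: not needed.
eq. 3 as written: -608.8 kJ
eq. 4 as written: -241.8 kJ
delta H = (-1)·(-296.8) + (1)·(-608.8) + (1)·(-241.8) = -553.8 kJ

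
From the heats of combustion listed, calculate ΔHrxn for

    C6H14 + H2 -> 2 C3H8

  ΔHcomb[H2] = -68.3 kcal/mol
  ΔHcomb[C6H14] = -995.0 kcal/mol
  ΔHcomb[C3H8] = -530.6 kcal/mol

With combustion enthalpies, reactants minus products:
= [1·(-995.0) + 1·(-68.3)] − [2·(-530.6)]
= -2.1 kcal/mol

ΔHrxn = -2.1 kcal/mol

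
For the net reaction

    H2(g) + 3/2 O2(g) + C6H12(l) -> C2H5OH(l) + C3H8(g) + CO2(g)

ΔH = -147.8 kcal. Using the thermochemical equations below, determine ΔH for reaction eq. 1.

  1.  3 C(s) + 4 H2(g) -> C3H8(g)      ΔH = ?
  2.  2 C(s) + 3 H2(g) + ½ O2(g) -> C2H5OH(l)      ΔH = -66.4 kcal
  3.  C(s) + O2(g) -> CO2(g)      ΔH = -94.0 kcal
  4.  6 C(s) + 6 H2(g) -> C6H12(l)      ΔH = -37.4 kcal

ΔH = -24.8 kcal

eq. 1 as written (C3H8(g) already on the product side): contributes x
eq. 2 as written (C2H5OH(l) already on the product side): -66.4 kcal
eq. 3 as written (CO2(g) already on the product side): -94.0 kcal
eq. 4 reversed (reverse to put C6H12(l) on the reactant side): +37.4 kcal
-147.8 = (-66.4) + (-94.0) + (+37.4) + x
x = (-147.8 − (-123.0)) / (1) = -24.8 kcal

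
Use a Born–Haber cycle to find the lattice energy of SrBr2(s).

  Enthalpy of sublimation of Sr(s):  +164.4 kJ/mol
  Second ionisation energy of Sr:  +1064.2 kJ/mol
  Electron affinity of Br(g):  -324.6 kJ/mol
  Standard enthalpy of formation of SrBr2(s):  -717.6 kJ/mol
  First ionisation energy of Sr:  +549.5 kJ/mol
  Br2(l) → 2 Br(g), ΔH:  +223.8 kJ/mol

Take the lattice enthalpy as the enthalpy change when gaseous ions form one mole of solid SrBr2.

U = -2070.3 kJ/mol

ΔHf° = 1·ΔHsub + 1·(ΣIE) + 1·D(Br2) + 2·EA + U
-717.6 = 1·(+164.4) + 1·(+1613.7) + 1·(+223.8) + 2·(-324.6) + U
U = -717.6 − (+1352.7) = -2070.3 kJ/mol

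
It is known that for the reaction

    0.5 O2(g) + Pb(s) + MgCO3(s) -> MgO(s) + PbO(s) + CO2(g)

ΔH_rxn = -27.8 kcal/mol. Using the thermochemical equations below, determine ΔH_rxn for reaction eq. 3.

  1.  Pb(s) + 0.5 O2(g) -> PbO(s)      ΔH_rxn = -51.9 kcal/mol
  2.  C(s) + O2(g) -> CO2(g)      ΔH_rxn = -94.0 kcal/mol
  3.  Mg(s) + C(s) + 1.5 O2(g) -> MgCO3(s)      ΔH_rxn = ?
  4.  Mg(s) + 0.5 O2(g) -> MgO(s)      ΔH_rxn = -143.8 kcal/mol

ΔH_rxn = -261.9 kcal/mol

eq. 1 as written: -51.9 kcal/mol
eq. 2 as written: -94.0 kcal/mol
eq. 3 reversed: contributes −x
eq. 4 as written: -143.8 kcal/mol
-27.8 = (-51.9) + (-94.0) + (-143.8) − x
x = (-27.8 − (-289.7)) / (-1) = -261.9 kcal/mol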